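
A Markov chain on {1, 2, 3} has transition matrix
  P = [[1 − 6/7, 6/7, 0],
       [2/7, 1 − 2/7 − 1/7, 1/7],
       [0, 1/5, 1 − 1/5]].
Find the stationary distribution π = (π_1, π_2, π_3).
π = (7/43, 21/43, 15/43)

This is a birth-death chain on three states, which satisfies detailed balance: π_1 · P_{12} = π_2 · P_{21} and π_2 · P_{23} = π_3 · P_{32}.
From π_1 · 6/7 = π_2 · 2/7: π_2/π_1 = (6/7)/(2/7) = 3.
From π_2 · 1/7 = π_3 · 1/5: π_3/π_2 = (1/7)/(1/5) = 5/7.
Take π_1 proportional to 1; then unnormalized π = (1, 3, 15/7). Normalize by dividing by the sum 43/7:
  π = (7/43, 21/43, 15/43).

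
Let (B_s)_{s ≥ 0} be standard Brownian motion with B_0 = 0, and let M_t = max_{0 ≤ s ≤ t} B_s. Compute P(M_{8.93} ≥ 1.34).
P(M_{8.93} ≥ 1.34) = 2·P(B_{8.93} ≥ 1.34) = 2(1 − Φ(1.34/√8.93)) ≈ 0.6539

By the reflection principle for Brownian motion, P(M_t ≥ a) = 2 · P(B_t ≥ a) for a ≥ 0. Since B_t ~ N(0, t), P(B_t ≥ 1.34) = 1 − Φ(1.34/√t) = 1 − Φ(1.34/√8.93) = 1 − Φ(0.4484). So
  P(M_{8.93} ≥ 1.34) = 2(1 − Φ(0.4484)) ≈ 0.6539.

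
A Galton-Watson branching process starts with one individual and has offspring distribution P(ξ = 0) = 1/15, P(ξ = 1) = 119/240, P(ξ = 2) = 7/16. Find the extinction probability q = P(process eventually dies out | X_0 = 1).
q = 16/105

The pgf is f(s) = 1/15 + 119/240·s + 7/16·s². The extinction probability q is the smallest fixed point of f in [0, 1]. Setting s = f(s):
  7/16·s² + (119/240 − 1)·s + 1/15 = 0
  7/16·s² − (1/15 + 7/16)·s + 1/15 = 0
which factors as (s − 1)·(7/16·s − 1/15) = 0, giving roots s = 1 and s = (1/15)/(7/16) = 16/105.
Mean offspring μ = 119/240 + 2·7/16 = 329/240 > 1 (supercritical), so q < 1. The extinction probability is the smaller root: q = (1/15)/(7/16) = 16/105.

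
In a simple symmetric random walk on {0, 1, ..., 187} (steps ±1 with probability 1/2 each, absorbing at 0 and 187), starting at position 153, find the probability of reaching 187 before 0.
P(hit 187 before 0) = 153/187 = 9/11

Let u_k = P(hit 187 before 0 | start at k). Then u_0 = 0, u_187 = 1, and u_k = u_{k-1}/2 + u_{k+1}/2 for 1 ≤ k ≤ 186. This harmonic recurrence is solved by u_k = k/187, giving u_153 = 153/187 = 9/11.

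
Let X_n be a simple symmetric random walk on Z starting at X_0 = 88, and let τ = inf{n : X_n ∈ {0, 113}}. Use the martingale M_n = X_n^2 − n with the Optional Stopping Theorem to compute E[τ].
E[τ] = 2200

M_n = X_n^2 − n is a martingale (since E[X_{n+1}^2 | F_n] = X_n^2 + 1). By OST (τ has finite mean in a bounded region), E[M_τ] = E[M_0] = X_0^2 − 0 = 88^2 = 7744. Also E[M_τ] = E[X_τ^2] − E[τ]. The walk exits at 0 or 113, with P(hit 113 first) = 88/113, so E[X_τ^2] = 113^2 · 88/113 + 0 = 9944. Thus E[τ] = E[X_τ^2] − E[M_τ] = 9944 − 7744 = 2200 = 88(113 − 88) = 2200.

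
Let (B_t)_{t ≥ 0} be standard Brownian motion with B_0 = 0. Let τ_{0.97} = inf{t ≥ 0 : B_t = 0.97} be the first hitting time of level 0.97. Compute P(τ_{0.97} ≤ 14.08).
P(τ_{0.97} ≤ 14.08) = 2(1 − Φ(0.97/√14.08)) = 2(1 − Φ(0.2585)) ≈ 0.7960

By the reflection principle for standard BM, P(τ_b ≤ t) = 2 · P(B_t ≥ b). Since B_t ~ N(0, t), P(B_t ≥ 0.97) = 1 − Φ(0.97/√t) = 1 − Φ(0.97/√14.08) = 1 − Φ(0.2585) ≈ 0.39801. Doubling: P(τ_{0.97} ≤ 14.08) ≈ 2 · 0.39801 = 0.79602 ≈ 0.7960.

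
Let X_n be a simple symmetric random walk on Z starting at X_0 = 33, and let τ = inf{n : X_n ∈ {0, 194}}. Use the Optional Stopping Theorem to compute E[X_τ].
E[X_τ] = 33

X_n is a martingale and τ is a bounded-mean stopping time (indeed τ is finite a.s. with bounded expectation since the walk is in a bounded region). By the OST, E[X_τ] = E[X_0] = 33. Equivalently: E[X_τ] = 194 · P(hit 194 first) + 0 · P(hit 0 first) = 194 · (33/194) = 33.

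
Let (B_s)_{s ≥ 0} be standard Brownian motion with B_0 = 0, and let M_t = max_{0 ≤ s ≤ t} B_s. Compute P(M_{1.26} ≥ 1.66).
P(M_{1.26} ≥ 1.66) = 2·P(B_{1.26} ≥ 1.66) = 2(1 − Φ(1.66/√1.26)) ≈ 0.1392

By the reflection principle for Brownian motion, P(M_t ≥ a) = 2 · P(B_t ≥ a) for a ≥ 0. Since B_t ~ N(0, t), P(B_t ≥ 1.66) = 1 − Φ(1.66/√t) = 1 − Φ(1.66/√1.26) = 1 − Φ(1.4788). So
  P(M_{1.26} ≥ 1.66) = 2(1 − Φ(1.4788)) ≈ 0.1392.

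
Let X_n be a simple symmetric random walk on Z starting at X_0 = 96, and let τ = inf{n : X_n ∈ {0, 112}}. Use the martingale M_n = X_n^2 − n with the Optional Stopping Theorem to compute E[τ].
E[τ] = 1536

M_n = X_n^2 − n is a martingale (since E[X_{n+1}^2 | F_n] = X_n^2 + 1). By OST (τ has finite mean in a bounded region), E[M_τ] = E[M_0] = X_0^2 − 0 = 96^2 = 9216. Also E[M_τ] = E[X_τ^2] − E[τ]. The walk exits at 0 or 112, with P(hit 112 first) = 96/112, so E[X_τ^2] = 112^2 · 96/112 + 0 = 10752. Thus E[τ] = E[X_τ^2] − E[M_τ] = 10752 − 9216 = 1536 = 96(112 − 96) = 1536.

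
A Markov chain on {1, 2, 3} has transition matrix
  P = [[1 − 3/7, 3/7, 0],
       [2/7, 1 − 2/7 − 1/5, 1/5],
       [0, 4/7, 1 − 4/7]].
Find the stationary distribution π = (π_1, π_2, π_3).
π = (40/121, 60/121, 21/121)

This is a birth-death chain on three states, which satisfies detailed balance: π_1 · P_{12} = π_2 · P_{21} and π_2 · P_{23} = π_3 · P_{32}.
From π_1 · 3/7 = π_2 · 2/7: π_2/π_1 = (3/7)/(2/7) = 3/2.
From π_2 · 1/5 = π_3 · 4/7: π_3/π_2 = (1/5)/(4/7) = 7/20.
Take π_1 proportional to 1; then unnormalized π = (1, 3/2, 21/40). Normalize by dividing by the sum 121/40:
  π = (40/121, 60/121, 21/121).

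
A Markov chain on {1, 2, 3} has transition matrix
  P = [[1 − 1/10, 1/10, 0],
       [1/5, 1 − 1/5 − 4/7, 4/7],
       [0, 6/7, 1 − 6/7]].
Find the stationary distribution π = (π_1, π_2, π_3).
π = (6/11, 3/11, 2/11)

This is a birth-death chain on three states, which satisfies detailed balance: π_1 · P_{12} = π_2 · P_{21} and π_2 · P_{23} = π_3 · P_{32}.
From π_1 · 1/10 = π_2 · 1/5: π_2/π_1 = (1/10)/(1/5) = 1/2.
From π_2 · 4/7 = π_3 · 6/7: π_3/π_2 = (4/7)/(6/7) = 2/3.
Take π_1 proportional to 1; then unnormalized π = (1, 1/2, 1/3). Normalize by dividing by the sum 11/6:
  π = (6/11, 3/11, 2/11).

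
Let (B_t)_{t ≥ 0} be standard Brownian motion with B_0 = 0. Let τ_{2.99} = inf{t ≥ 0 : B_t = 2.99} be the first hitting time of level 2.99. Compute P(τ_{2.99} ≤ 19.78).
P(τ_{2.99} ≤ 19.78) = 2(1 − Φ(2.99/√19.78)) = 2(1 − Φ(0.6723)) ≈ 0.5014

By the reflection principle for standard BM, P(τ_b ≤ t) = 2 · P(B_t ≥ b). Since B_t ~ N(0, t), P(B_t ≥ 2.99) = 1 − Φ(2.99/√t) = 1 − Φ(2.99/√19.78) = 1 − Φ(0.6723) ≈ 0.25070. Doubling: P(τ_{2.99} ≤ 19.78) ≈ 2 · 0.25070 = 0.50140 ≈ 0.5014.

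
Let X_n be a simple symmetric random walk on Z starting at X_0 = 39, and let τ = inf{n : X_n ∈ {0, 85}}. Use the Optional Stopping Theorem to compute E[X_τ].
E[X_τ] = 39

X_n is a martingale and τ is a bounded-mean stopping time (indeed τ is finite a.s. with bounded expectation since the walk is in a bounded region). By the OST, E[X_τ] = E[X_0] = 39. Equivalently: E[X_τ] = 85 · P(hit 85 first) + 0 · P(hit 0 first) = 85 · (39/85) = 39.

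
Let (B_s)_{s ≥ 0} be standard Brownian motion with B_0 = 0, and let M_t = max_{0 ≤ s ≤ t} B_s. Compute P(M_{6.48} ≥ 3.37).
P(M_{6.48} ≥ 3.37) = 2·P(B_{6.48} ≥ 3.37) = 2(1 − Φ(3.37/√6.48)) ≈ 0.1855

By the reflection principle for Brownian motion, P(M_t ≥ a) = 2 · P(B_t ≥ a) for a ≥ 0. Since B_t ~ N(0, t), P(B_t ≥ 3.37) = 1 − Φ(3.37/√t) = 1 − Φ(3.37/√6.48) = 1 − Φ(1.3239). So
  P(M_{6.48} ≥ 3.37) = 2(1 − Φ(1.3239)) ≈ 0.1855.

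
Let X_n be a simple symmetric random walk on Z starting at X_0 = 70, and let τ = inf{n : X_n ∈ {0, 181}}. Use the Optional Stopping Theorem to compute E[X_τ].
E[X_τ] = 70

X_n is a martingale and τ is a bounded-mean stopping time (indeed τ is finite a.s. with bounded expectation since the walk is in a bounded region). By the OST, E[X_τ] = E[X_0] = 70. Equivalently: E[X_τ] = 181 · P(hit 181 first) + 0 · P(hit 0 first) = 181 · (70/181) = 70.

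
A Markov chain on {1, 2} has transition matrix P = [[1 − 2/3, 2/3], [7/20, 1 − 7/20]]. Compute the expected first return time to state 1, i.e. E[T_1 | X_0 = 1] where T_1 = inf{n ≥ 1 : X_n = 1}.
E[T_1 | X_0 = 1] = 1/π_1 = 61/21

For an irreducible recurrent Markov chain with stationary distribution π, E[T_i | X_0 = i] = 1/π_i (Kac's formula). Here π_1 = (7/20)/(2/3 + 7/20) = (7/20)/(61/60) = 21/61, so E[T_1 | X_0 = 1] = 1/π_1 = (2/3 + 7/20)/(7/20) = (61/60)/(7/20) = 61/21.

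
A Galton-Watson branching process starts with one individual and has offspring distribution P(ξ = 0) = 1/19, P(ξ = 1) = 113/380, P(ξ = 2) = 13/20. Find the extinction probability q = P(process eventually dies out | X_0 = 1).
q = 20/247

The pgf is f(s) = 1/19 + 113/380·s + 13/20·s². The extinction probability q is the smallest fixed point of f in [0, 1]. Setting s = f(s):
  13/20·s² + (113/380 − 1)·s + 1/19 = 0
  13/20·s² − (1/19 + 13/20)·s + 1/19 = 0
which factors as (s − 1)·(13/20·s − 1/19) = 0, giving roots s = 1 and s = (1/19)/(13/20) = 20/247.
Mean offspring μ = 113/380 + 2·13/20 = 607/380 > 1 (supercritical), so q < 1. The extinction probability is the smaller root: q = (1/19)/(13/20) = 20/247.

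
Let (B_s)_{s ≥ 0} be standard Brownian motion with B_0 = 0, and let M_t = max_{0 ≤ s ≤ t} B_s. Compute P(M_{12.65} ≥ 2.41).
P(M_{12.65} ≥ 2.41) = 2·P(B_{12.65} ≥ 2.41) = 2(1 − Φ(2.41/√12.65)) ≈ 0.4980

By the reflection principle for Brownian motion, P(M_t ≥ a) = 2 · P(B_t ≥ a) for a ≥ 0. Since B_t ~ N(0, t), P(B_t ≥ 2.41) = 1 − Φ(2.41/√t) = 1 − Φ(2.41/√12.65) = 1 − Φ(0.6776). So
  P(M_{12.65} ≥ 2.41) = 2(1 − Φ(0.6776)) ≈ 0.4980.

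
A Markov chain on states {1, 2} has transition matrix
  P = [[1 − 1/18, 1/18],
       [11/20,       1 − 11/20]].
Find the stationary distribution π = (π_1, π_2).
π_1 = 99/109, π_2 = 10/109

Solve πP = π with π_1 + π_2 = 1. From πP = π: π_1 · (1 − 1/18) + π_2 · 11/20 = π_1 ⇒ π_2 · 11/20 = π_1 · 1/18 ⇒ π_2/π_1 = (1/18)/(11/20) = 10/99. Together with π_1 + π_2 = 1:
  π_1 = (11/20)/(1/18 + 11/20) = (11/20)/(109/180) = 99/109,
  π_2 = (1/18)/(1/18 + 11/20) = (1/18)/(109/180) = 10/109.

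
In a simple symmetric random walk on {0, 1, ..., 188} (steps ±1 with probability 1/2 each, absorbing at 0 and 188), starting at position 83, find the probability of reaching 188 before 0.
P(hit 188 before 0) = 83/188

Let u_k = P(hit 188 before 0 | start at k). Then u_0 = 0, u_188 = 1, and u_k = u_{k-1}/2 + u_{k+1}/2 for 1 ≤ k ≤ 187. This harmonic recurrence is solved by u_k = k/188, giving u_83 = 83/188.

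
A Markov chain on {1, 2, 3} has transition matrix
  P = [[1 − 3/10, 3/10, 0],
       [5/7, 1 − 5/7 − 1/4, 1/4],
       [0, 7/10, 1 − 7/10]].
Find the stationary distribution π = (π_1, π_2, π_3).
π = (100/157, 42/157, 15/157)

This is a birth-death chain on three states, which satisfies detailed balance: π_1 · P_{12} = π_2 · P_{21} and π_2 · P_{23} = π_3 · P_{32}.
From π_1 · 3/10 = π_2 · 5/7: π_2/π_1 = (3/10)/(5/7) = 21/50.
From π_2 · 1/4 = π_3 · 7/10: π_3/π_2 = (1/4)/(7/10) = 5/14.
Take π_1 proportional to 1; then unnormalized π = (1, 21/50, 3/20). Normalize by dividing by the sum 157/100:
  π = (100/157, 42/157, 15/157).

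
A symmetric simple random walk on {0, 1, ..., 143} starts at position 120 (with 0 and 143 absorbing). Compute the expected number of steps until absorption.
E[τ | X_0 = 120] = 2760

Let v_k = E[τ | X_0 = k]. Boundary: v_0 = v_143 = 0. Recurrence: v_k = 1 + (v_{k-1} + v_{k+1})/2 for 1 ≤ k ≤ 142. The particular solution to v_k − (v_{k-1} + v_{k+1})/2 = 1 is v_k = −k^2. Adding homogeneous solution A + B k and matching boundaries gives v_k = k (143 − k). Substituting k = 120: v_120 = 120 · 23 = 2760.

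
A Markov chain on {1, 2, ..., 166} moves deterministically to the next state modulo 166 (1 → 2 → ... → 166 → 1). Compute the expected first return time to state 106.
E[T_106 | X_0 = 106] = 166

The chain cycles deterministically, so starting at state 106 it returns in exactly 166 steps. Equivalently, the stationary distribution is uniform π_j = 1/166 for every state j, so by Kac's formula E[T_106] = 1/π_106 = 166.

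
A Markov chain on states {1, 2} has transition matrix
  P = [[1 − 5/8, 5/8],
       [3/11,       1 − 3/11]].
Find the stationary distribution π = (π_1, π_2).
π_1 = 24/79, π_2 = 55/79

Solve πP = π with π_1 + π_2 = 1. From πP = π: π_1 · (1 − 5/8) + π_2 · 3/11 = π_1 ⇒ π_2 · 3/11 = π_1 · 5/8 ⇒ π_2/π_1 = (5/8)/(3/11) = 55/24. Together with π_1 + π_2 = 1:
  π_1 = (3/11)/(5/8 + 3/11) = (3/11)/(79/88) = 24/79,
  π_2 = (5/8)/(5/8 + 3/11) = (5/8)/(79/88) = 55/79.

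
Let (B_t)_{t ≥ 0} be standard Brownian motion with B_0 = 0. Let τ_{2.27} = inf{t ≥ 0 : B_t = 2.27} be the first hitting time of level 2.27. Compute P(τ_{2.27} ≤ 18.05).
P(τ_{2.27} ≤ 18.05) = 2(1 − Φ(2.27/√18.05)) = 2(1 − Φ(0.5343)) ≈ 0.5931

By the reflection principle for standard BM, P(τ_b ≤ t) = 2 · P(B_t ≥ b). Since B_t ~ N(0, t), P(B_t ≥ 2.27) = 1 − Φ(2.27/√t) = 1 − Φ(2.27/√18.05) = 1 − Φ(0.5343) ≈ 0.29657. Doubling: P(τ_{2.27} ≤ 18.05) ≈ 2 · 0.29657 = 0.59314 ≈ 0.5931.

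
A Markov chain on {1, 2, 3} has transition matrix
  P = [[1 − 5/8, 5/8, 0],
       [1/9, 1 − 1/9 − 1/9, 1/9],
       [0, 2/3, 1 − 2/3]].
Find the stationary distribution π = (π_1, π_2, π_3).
π = (16/121, 90/121, 15/121)

This is a birth-death chain on three states, which satisfies detailed balance: π_1 · P_{12} = π_2 · P_{21} and π_2 · P_{23} = π_3 · P_{32}.
From π_1 · 5/8 = π_2 · 1/9: π_2/π_1 = (5/8)/(1/9) = 45/8.
From π_2 · 1/9 = π_3 · 2/3: π_3/π_2 = (1/9)/(2/3) = 1/6.
Take π_1 proportional to 1; then unnormalized π = (1, 45/8, 15/16). Normalize by dividing by the sum 121/16:
  π = (16/121, 90/121, 15/121).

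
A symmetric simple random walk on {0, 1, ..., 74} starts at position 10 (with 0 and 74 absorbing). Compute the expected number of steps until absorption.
E[τ | X_0 = 10] = 640

Let v_k = E[τ | X_0 = k]. Boundary: v_0 = v_74 = 0. Recurrence: v_k = 1 + (v_{k-1} + v_{k+1})/2 for 1 ≤ k ≤ 73. The particular solution to v_k − (v_{k-1} + v_{k+1})/2 = 1 is v_k = −k^2. Adding homogeneous solution A + B k and matching boundaries gives v_k = k (74 − k). Substituting k = 10: v_10 = 10 · 64 = 640.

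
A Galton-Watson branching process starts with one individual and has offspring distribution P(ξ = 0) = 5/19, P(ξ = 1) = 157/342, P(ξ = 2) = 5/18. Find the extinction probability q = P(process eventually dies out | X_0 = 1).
q = 18/19

The pgf is f(s) = 5/19 + 157/342·s + 5/18·s². The extinction probability q is the smallest fixed point of f in [0, 1]. Setting s = f(s):
  5/18·s² + (157/342 − 1)·s + 5/19 = 0
  5/18·s² − (5/19 + 5/18)·s + 5/19 = 0
which factors as (s − 1)·(5/18·s − 5/19) = 0, giving roots s = 1 and s = (5/19)/(5/18) = 18/19.
Mean offspring μ = 157/342 + 2·5/18 = 347/342 > 1 (supercritical), so q < 1. The extinction probability is the smaller root: q = (5/19)/(5/18) = 18/19.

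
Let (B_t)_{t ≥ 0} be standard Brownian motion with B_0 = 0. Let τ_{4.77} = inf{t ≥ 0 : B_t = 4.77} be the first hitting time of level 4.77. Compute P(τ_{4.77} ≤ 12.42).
P(τ_{4.77} ≤ 12.42) = 2(1 − Φ(4.77/√12.42)) = 2(1 − Φ(1.3535)) ≈ 0.1759

By the reflection principle for standard BM, P(τ_b ≤ t) = 2 · P(B_t ≥ b). Since B_t ~ N(0, t), P(B_t ≥ 4.77) = 1 − Φ(4.77/√t) = 1 − Φ(4.77/√12.42) = 1 − Φ(1.3535) ≈ 0.08795. Doubling: P(τ_{4.77} ≤ 12.42) ≈ 2 · 0.08795 = 0.17590 ≈ 0.1759.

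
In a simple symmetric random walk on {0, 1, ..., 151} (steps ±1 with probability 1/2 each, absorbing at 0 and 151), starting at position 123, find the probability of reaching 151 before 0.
P(hit 151 before 0) = 123/151

Let u_k = P(hit 151 before 0 | start at k). Then u_0 = 0, u_151 = 1, and u_k = u_{k-1}/2 + u_{k+1}/2 for 1 ≤ k ≤ 150. This harmonic recurrence is solved by u_k = k/151, giving u_123 = 123/151.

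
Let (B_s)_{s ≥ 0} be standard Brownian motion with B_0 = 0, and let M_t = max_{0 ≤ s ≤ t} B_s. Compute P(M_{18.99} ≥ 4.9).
P(M_{18.99} ≥ 4.9) = 2·P(B_{18.99} ≥ 4.9) = 2(1 − Φ(4.9/√18.99)) ≈ 0.2608

By the reflection principle for Brownian motion, P(M_t ≥ a) = 2 · P(B_t ≥ a) for a ≥ 0. Since B_t ~ N(0, t), P(B_t ≥ 4.9) = 1 − Φ(4.9/√t) = 1 − Φ(4.9/√18.99) = 1 − Φ(1.1244). So
  P(M_{18.99} ≥ 4.9) = 2(1 − Φ(1.1244)) ≈ 0.2608.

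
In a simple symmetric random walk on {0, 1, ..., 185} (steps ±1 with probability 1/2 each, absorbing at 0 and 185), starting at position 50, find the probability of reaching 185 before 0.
P(hit 185 before 0) = 50/185 = 10/37

Let u_k = P(hit 185 before 0 | start at k). Then u_0 = 0, u_185 = 1, and u_k = u_{k-1}/2 + u_{k+1}/2 for 1 ≤ k ≤ 184. This harmonic recurrence is solved by u_k = k/185, giving u_50 = 50/185 = 10/37.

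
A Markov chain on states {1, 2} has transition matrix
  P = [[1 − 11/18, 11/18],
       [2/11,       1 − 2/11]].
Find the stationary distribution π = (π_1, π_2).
π_1 = 36/157, π_2 = 121/157

Solve πP = π with π_1 + π_2 = 1. From πP = π: π_1 · (1 − 11/18) + π_2 · 2/11 = π_1 ⇒ π_2 · 2/11 = π_1 · 11/18 ⇒ π_2/π_1 = (11/18)/(2/11) = 121/36. Together with π_1 + π_2 = 1:
  π_1 = (2/11)/(11/18 + 2/11) = (2/11)/(157/198) = 36/157,
  π_2 = (11/18)/(11/18 + 2/11) = (11/18)/(157/198) = 121/157.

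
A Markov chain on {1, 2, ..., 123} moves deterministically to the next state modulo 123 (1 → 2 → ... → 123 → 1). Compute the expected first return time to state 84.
E[T_84 | X_0 = 84] = 123

The chain cycles deterministically, so starting at state 84 it returns in exactly 123 steps. Equivalently, the stationary distribution is uniform π_j = 1/123 for every state j, so by Kac's formula E[T_84] = 1/π_84 = 123.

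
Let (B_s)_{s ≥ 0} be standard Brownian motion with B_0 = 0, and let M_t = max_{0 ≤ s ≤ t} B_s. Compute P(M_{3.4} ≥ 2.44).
P(M_{3.4} ≥ 2.44) = 2·P(B_{3.4} ≥ 2.44) = 2(1 − Φ(2.44/√3.4)) ≈ 0.1857

By the reflection principle for Brownian motion, P(M_t ≥ a) = 2 · P(B_t ≥ a) for a ≥ 0. Since B_t ~ N(0, t), P(B_t ≥ 2.44) = 1 − Φ(2.44/√t) = 1 − Φ(2.44/√3.4) = 1 − Φ(1.3233). So
  P(M_{3.4} ≥ 2.44) = 2(1 − Φ(1.3233)) ≈ 0.1857.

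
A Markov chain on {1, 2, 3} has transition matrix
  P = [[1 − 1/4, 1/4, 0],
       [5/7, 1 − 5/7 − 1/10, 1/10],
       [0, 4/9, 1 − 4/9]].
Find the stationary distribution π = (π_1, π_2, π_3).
π = (800/1143, 280/1143, 7/127)

This is a birth-death chain on three states, which satisfies detailed balance: π_1 · P_{12} = π_2 · P_{21} and π_2 · P_{23} = π_3 · P_{32}.
From π_1 · 1/4 = π_2 · 5/7: π_2/π_1 = (1/4)/(5/7) = 7/20.
From π_2 · 1/10 = π_3 · 4/9: π_3/π_2 = (1/10)/(4/9) = 9/40.
Take π_1 proportional to 1; then unnormalized π = (1, 7/20, 63/800). Normalize by dividing by the sum 1143/800:
  π = (800/1143, 280/1143, 7/127).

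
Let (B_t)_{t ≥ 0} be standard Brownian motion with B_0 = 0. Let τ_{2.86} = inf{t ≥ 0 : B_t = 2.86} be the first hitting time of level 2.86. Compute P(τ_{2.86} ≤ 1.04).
P(τ_{2.86} ≤ 1.04) = 2(1 − Φ(2.86/√1.04)) = 2(1 − Φ(2.8045)) ≈ 0.0050

By the reflection principle for standard BM, P(τ_b ≤ t) = 2 · P(B_t ≥ b). Since B_t ~ N(0, t), P(B_t ≥ 2.86) = 1 − Φ(2.86/√t) = 1 − Φ(2.86/√1.04) = 1 − Φ(2.8045) ≈ 0.00252. Doubling: P(τ_{2.86} ≤ 1.04) ≈ 2 · 0.00252 = 0.00504 ≈ 0.0050.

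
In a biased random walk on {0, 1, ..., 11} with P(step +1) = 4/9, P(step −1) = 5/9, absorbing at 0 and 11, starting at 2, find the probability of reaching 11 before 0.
P(hit 11 before 0) = (1 − (5/4)^2) / (1 − (5/4)^11) = 2359296/44633821

Let u_k denote P(reach 11 before 0 | start at k). Boundary: u_0 = 0, u_11 = 1. Recurrence: u_k = 4/9·u_{k+1} + 5/9·u_{k-1} for 1 ≤ k ≤ 10. Try u_k = A + B·r^k with r = q/p = (5/9)/(4/9) = 5/4. Substitution satisfies the recurrence; boundary conditions give:
  u_k = (1 − r^k) / (1 − r^N) = (1 − (5/4)^2) / (1 − (5/4)^11) = 2359296/44633821.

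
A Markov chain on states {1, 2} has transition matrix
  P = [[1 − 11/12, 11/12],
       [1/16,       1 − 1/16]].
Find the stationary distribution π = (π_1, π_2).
π_1 = 3/47, π_2 = 44/47

Solve πP = π with π_1 + π_2 = 1. From πP = π: π_1 · (1 − 11/12) + π_2 · 1/16 = π_1 ⇒ π_2 · 1/16 = π_1 · 11/12 ⇒ π_2/π_1 = (11/12)/(1/16) = 44/3. Together with π_1 + π_2 = 1:
  π_1 = (1/16)/(11/12 + 1/16) = (1/16)/(47/48) = 3/47,
  π_2 = (11/12)/(11/12 + 1/16) = (11/12)/(47/48) = 44/47.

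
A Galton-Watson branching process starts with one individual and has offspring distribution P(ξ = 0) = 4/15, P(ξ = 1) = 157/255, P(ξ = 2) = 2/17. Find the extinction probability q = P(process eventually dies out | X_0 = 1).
q = 1

Mean offspring μ = 0·4/15 + 1·157/255 + 2·2/17 = 217/255 ≤ 1. For μ ≤ 1 with offspring not concentrated at 1, the Galton-Watson process goes extinct almost surely, so q = 1.
(Algebraic check: The pgf is f(s) = 4/15 + 157/255·s + 2/17·s². The extinction probability q is the smallest fixed point of f in [0, 1]. Setting s = f(s):
  2/17·s² + (157/255 − 1)·s + 4/15 = 0
  2/17·s² − (4/15 + 2/17)·s + 4/15 = 0
which factors as (s − 1)·(2/17·s − 4/15) = 0, giving roots s = 1 and s = (4/15)/(2/17) = 34/15. Since 34/15 ≥ 1, the smallest root in [0, 1] is s = 1.)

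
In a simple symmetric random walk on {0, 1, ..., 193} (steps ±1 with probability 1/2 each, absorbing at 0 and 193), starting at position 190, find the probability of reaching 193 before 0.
P(hit 193 before 0) = 190/193

Let u_k = P(hit 193 before 0 | start at k). Then u_0 = 0, u_193 = 1, and u_k = u_{k-1}/2 + u_{k+1}/2 for 1 ≤ k ≤ 192. This harmonic recurrence is solved by u_k = k/193, giving u_190 = 190/193.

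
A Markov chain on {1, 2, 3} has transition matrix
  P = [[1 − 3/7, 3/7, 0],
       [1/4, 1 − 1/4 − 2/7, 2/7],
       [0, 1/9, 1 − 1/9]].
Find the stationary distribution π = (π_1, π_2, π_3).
π = (49/349, 84/349, 216/349)

This is a birth-death chain on three states, which satisfies detailed balance: π_1 · P_{12} = π_2 · P_{21} and π_2 · P_{23} = π_3 · P_{32}.
From π_1 · 3/7 = π_2 · 1/4: π_2/π_1 = (3/7)/(1/4) = 12/7.
From π_2 · 2/7 = π_3 · 1/9: π_3/π_2 = (2/7)/(1/9) = 18/7.
Take π_1 proportional to 1; then unnormalized π = (1, 12/7, 216/49). Normalize by dividing by the sum 349/49:
  π = (49/349, 84/349, 216/349).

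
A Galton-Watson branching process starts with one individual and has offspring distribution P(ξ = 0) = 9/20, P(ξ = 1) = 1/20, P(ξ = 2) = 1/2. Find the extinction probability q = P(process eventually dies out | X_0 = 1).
q = 9/10

The pgf is f(s) = 9/20 + 1/20·s + 1/2·s². The extinction probability q is the smallest fixed point of f in [0, 1]. Setting s = f(s):
  1/2·s² + (1/20 − 1)·s + 9/20 = 0
  1/2·s² − (9/20 + 1/2)·s + 9/20 = 0
which factors as (s − 1)·(1/2·s − 9/20) = 0, giving roots s = 1 and s = (9/20)/(1/2) = 9/10.
Mean offspring μ = 1/20 + 2·1/2 = 21/20 > 1 (supercritical), so q < 1. The extinction probability is the smaller root: q = (9/20)/(1/2) = 9/10.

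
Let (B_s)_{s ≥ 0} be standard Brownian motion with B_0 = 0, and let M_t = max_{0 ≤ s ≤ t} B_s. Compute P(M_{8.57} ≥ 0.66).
P(M_{8.57} ≥ 0.66) = 2·P(B_{8.57} ≥ 0.66) = 2(1 − Φ(0.66/√8.57)) ≈ 0.8216

By the reflection principle for Brownian motion, P(M_t ≥ a) = 2 · P(B_t ≥ a) for a ≥ 0. Since B_t ~ N(0, t), P(B_t ≥ 0.66) = 1 − Φ(0.66/√t) = 1 − Φ(0.66/√8.57) = 1 − Φ(0.2255). So
  P(M_{8.57} ≥ 0.66) = 2(1 − Φ(0.2255)) ≈ 0.8216.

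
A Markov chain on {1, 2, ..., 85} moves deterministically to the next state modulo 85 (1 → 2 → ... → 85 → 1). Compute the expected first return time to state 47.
E[T_47 | X_0 = 47] = 85

The chain cycles deterministically, so starting at state 47 it returns in exactly 85 steps. Equivalently, the stationary distribution is uniform π_j = 1/85 for every state j, so by Kac's formula E[T_47] = 1/π_47 = 85.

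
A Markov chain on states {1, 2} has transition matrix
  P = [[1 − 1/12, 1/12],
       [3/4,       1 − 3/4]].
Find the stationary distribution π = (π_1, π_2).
π_1 = 9/10, π_2 = 1/10

Solve πP = π with π_1 + π_2 = 1. From πP = π: π_1 · (1 − 1/12) + π_2 · 3/4 = π_1 ⇒ π_2 · 3/4 = π_1 · 1/12 ⇒ π_2/π_1 = (1/12)/(3/4) = 1/9. Together with π_1 + π_2 = 1:
  π_1 = (3/4)/(1/12 + 3/4) = (3/4)/(5/6) = 9/10,
  π_2 = (1/12)/(1/12 + 3/4) = (1/12)/(5/6) = 1/10.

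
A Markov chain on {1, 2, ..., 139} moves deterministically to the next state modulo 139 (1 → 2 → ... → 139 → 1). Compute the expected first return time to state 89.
E[T_89 | X_0 = 89] = 139

The chain cycles deterministically, so starting at state 89 it returns in exactly 139 steps. Equivalently, the stationary distribution is uniform π_j = 1/139 for every state j, so by Kac's formula E[T_89] = 1/π_89 = 139.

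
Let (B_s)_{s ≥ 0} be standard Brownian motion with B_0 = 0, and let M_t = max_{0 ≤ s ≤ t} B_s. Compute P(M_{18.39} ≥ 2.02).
P(M_{18.39} ≥ 2.02) = 2·P(B_{18.39} ≥ 2.02) = 2(1 − Φ(2.02/√18.39)) ≈ 0.6376

By the reflection principle for Brownian motion, P(M_t ≥ a) = 2 · P(B_t ≥ a) for a ≥ 0. Since B_t ~ N(0, t), P(B_t ≥ 2.02) = 1 − Φ(2.02/√t) = 1 − Φ(2.02/√18.39) = 1 − Φ(0.4710). So
  P(M_{18.39} ≥ 2.02) = 2(1 − Φ(0.4710)) ≈ 0.6376.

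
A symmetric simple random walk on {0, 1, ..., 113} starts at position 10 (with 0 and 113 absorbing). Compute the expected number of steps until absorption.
E[τ | X_0 = 10] = 1030

Let v_k = E[τ | X_0 = k]. Boundary: v_0 = v_113 = 0. Recurrence: v_k = 1 + (v_{k-1} + v_{k+1})/2 for 1 ≤ k ≤ 112. The particular solution to v_k − (v_{k-1} + v_{k+1})/2 = 1 is v_k = −k^2. Adding homogeneous solution A + B k and matching boundaries gives v_k = k (113 − k). Substituting k = 10: v_10 = 10 · 103 = 1030.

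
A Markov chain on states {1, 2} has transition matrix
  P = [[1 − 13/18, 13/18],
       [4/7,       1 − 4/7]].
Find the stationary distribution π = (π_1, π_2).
π_1 = 72/163, π_2 = 91/163

Solve πP = π with π_1 + π_2 = 1. From πP = π: π_1 · (1 − 13/18) + π_2 · 4/7 = π_1 ⇒ π_2 · 4/7 = π_1 · 13/18 ⇒ π_2/π_1 = (13/18)/(4/7) = 91/72. Together with π_1 + π_2 = 1:
  π_1 = (4/7)/(13/18 + 4/7) = (4/7)/(163/126) = 72/163,
  π_2 = (13/18)/(13/18 + 4/7) = (13/18)/(163/126) = 91/163.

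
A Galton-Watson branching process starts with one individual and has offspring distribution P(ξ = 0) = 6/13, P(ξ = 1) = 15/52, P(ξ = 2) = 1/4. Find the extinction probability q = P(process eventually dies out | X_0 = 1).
q = 1

Mean offspring μ = 0·6/13 + 1·15/52 + 2·1/4 = 41/52 ≤ 1. For μ ≤ 1 with offspring not concentrated at 1, the Galton-Watson process goes extinct almost surely, so q = 1.
(Algebraic check: The pgf is f(s) = 6/13 + 15/52·s + 1/4·s². The extinction probability q is the smallest fixed point of f in [0, 1]. Setting s = f(s):
  1/4·s² + (15/52 − 1)·s + 6/13 = 0
  1/4·s² − (6/13 + 1/4)·s + 6/13 = 0
which factors as (s − 1)·(1/4·s − 6/13) = 0, giving roots s = 1 and s = (6/13)/(1/4) = 24/13. Since 24/13 ≥ 1, the smallest root in [0, 1] is s = 1.)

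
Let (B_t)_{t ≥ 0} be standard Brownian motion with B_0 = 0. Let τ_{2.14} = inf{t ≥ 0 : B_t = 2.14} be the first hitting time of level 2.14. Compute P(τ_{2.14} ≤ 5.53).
P(τ_{2.14} ≤ 5.53) = 2(1 − Φ(2.14/√5.53)) = 2(1 − Φ(0.9100)) ≈ 0.3628

By the reflection principle for standard BM, P(τ_b ≤ t) = 2 · P(B_t ≥ b). Since B_t ~ N(0, t), P(B_t ≥ 2.14) = 1 − Φ(2.14/√t) = 1 − Φ(2.14/√5.53) = 1 − Φ(0.9100) ≈ 0.18141. Doubling: P(τ_{2.14} ≤ 5.53) ≈ 2 · 0.18141 = 0.36282 ≈ 0.3628.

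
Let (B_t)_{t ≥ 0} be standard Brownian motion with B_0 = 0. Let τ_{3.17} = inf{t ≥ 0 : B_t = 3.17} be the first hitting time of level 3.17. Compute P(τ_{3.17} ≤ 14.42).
P(τ_{3.17} ≤ 14.42) = 2(1 − Φ(3.17/√14.42)) = 2(1 − Φ(0.8348)) ≈ 0.4038

By the reflection principle for standard BM, P(τ_b ≤ t) = 2 · P(B_t ≥ b). Since B_t ~ N(0, t), P(B_t ≥ 3.17) = 1 − Φ(3.17/√t) = 1 − Φ(3.17/√14.42) = 1 − Φ(0.8348) ≈ 0.20192. Doubling: P(τ_{3.17} ≤ 14.42) ≈ 2 · 0.20192 = 0.40384 ≈ 0.4038.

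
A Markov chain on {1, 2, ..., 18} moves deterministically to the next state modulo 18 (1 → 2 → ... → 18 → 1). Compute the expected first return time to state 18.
E[T_18 | X_0 = 18] = 18

The chain cycles deterministically, so starting at state 18 it returns in exactly 18 steps. Equivalently, the stationary distribution is uniform π_j = 1/18 for every state j, so by Kac's formula E[T_18] = 1/π_18 = 18.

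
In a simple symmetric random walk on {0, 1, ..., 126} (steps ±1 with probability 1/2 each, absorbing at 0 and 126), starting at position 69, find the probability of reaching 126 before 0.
P(hit 126 before 0) = 69/126 = 23/42

Let u_k = P(hit 126 before 0 | start at k). Then u_0 = 0, u_126 = 1, and u_k = u_{k-1}/2 + u_{k+1}/2 for 1 ≤ k ≤ 125. This harmonic recurrence is solved by u_k = k/126, giving u_69 = 69/126 = 23/42.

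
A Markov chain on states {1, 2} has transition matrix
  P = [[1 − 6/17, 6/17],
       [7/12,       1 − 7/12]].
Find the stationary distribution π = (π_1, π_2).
π_1 = 119/191, π_2 = 72/191

Solve πP = π with π_1 + π_2 = 1. From πP = π: π_1 · (1 − 6/17) + π_2 · 7/12 = π_1 ⇒ π_2 · 7/12 = π_1 · 6/17 ⇒ π_2/π_1 = (6/17)/(7/12) = 72/119. Together with π_1 + π_2 = 1:
  π_1 = (7/12)/(6/17 + 7/12) = (7/12)/(191/204) = 119/191,
  π_2 = (6/17)/(6/17 + 7/12) = (6/17)/(191/204) = 72/191.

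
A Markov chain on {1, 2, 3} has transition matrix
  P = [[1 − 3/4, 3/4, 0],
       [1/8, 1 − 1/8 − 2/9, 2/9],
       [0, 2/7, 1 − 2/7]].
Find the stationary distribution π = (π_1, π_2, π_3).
π = (3/35, 18/35, 2/5)

This is a birth-death chain on three states, which satisfies detailed balance: π_1 · P_{12} = π_2 · P_{21} and π_2 · P_{23} = π_3 · P_{32}.
From π_1 · 3/4 = π_2 · 1/8: π_2/π_1 = (3/4)/(1/8) = 6.
From π_2 · 2/9 = π_3 · 2/7: π_3/π_2 = (2/9)/(2/7) = 7/9.
Take π_1 proportional to 1; then unnormalized π = (1, 6, 14/3). Normalize by dividing by the sum 35/3:
  π = (3/35, 18/35, 2/5).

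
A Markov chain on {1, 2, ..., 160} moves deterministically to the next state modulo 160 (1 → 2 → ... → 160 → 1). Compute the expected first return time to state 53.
E[T_53 | X_0 = 53] = 160

The chain cycles deterministically, so starting at state 53 it returns in exactly 160 steps. Equivalently, the stationary distribution is uniform π_j = 1/160 for every state j, so by Kac's formula E[T_53] = 1/π_53 = 160.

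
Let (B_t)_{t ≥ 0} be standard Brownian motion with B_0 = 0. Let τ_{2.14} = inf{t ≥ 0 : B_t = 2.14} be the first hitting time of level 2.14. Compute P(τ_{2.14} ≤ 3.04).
P(τ_{2.14} ≤ 3.04) = 2(1 − Φ(2.14/√3.04)) = 2(1 − Φ(1.2274)) ≈ 0.2197

By the reflection principle for standard BM, P(τ_b ≤ t) = 2 · P(B_t ≥ b). Since B_t ~ N(0, t), P(B_t ≥ 2.14) = 1 − Φ(2.14/√t) = 1 − Φ(2.14/√3.04) = 1 − Φ(1.2274) ≈ 0.10984. Doubling: P(τ_{2.14} ≤ 3.04) ≈ 2 · 0.10984 = 0.21968 ≈ 0.2197.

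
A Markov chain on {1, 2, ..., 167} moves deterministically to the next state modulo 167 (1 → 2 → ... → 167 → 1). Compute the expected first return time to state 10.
E[T_10 | X_0 = 10] = 167

The chain cycles deterministically, so starting at state 10 it returns in exactly 167 steps. Equivalently, the stationary distribution is uniform π_j = 1/167 for every state j, so by Kac's formula E[T_10] = 1/π_10 = 167.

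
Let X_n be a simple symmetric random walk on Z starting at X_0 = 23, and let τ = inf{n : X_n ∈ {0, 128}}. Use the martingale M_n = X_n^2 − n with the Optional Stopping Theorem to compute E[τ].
E[τ] = 2415

M_n = X_n^2 − n is a martingale (since E[X_{n+1}^2 | F_n] = X_n^2 + 1). By OST (τ has finite mean in a bounded region), E[M_τ] = E[M_0] = X_0^2 − 0 = 23^2 = 529. Also E[M_τ] = E[X_τ^2] − E[τ]. The walk exits at 0 or 128, with P(hit 128 first) = 23/128, so E[X_τ^2] = 128^2 · 23/128 + 0 = 2944. Thus E[τ] = E[X_τ^2] − E[M_τ] = 2944 − 529 = 2415 = 23(128 − 23) = 2415.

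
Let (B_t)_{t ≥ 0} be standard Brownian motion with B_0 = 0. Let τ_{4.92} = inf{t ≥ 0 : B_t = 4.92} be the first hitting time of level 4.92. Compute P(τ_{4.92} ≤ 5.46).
P(τ_{4.92} ≤ 5.46) = 2(1 − Φ(4.92/√5.46)) = 2(1 − Φ(2.1056)) ≈ 0.0352

By the reflection principle for standard BM, P(τ_b ≤ t) = 2 · P(B_t ≥ b). Since B_t ~ N(0, t), P(B_t ≥ 4.92) = 1 − Φ(4.92/√t) = 1 − Φ(4.92/√5.46) = 1 − Φ(2.1056) ≈ 0.01762. Doubling: P(τ_{4.92} ≤ 5.46) ≈ 2 · 0.01762 = 0.03524 ≈ 0.0352.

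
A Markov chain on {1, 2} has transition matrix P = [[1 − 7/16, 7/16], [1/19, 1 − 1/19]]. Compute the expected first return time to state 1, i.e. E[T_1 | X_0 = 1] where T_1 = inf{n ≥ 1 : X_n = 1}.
E[T_1 | X_0 = 1] = 1/π_1 = 149/16

For an irreducible recurrent Markov chain with stationary distribution π, E[T_i | X_0 = i] = 1/π_i (Kac's formula). Here π_1 = (1/19)/(7/16 + 1/19) = (1/19)/(149/304) = 16/149, so E[T_1 | X_0 = 1] = 1/π_1 = (7/16 + 1/19)/(1/19) = (149/304)/(1/19) = 149/16.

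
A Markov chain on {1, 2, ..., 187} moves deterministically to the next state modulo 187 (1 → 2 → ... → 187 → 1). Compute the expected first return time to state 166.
E[T_166 | X_0 = 166] = 187

The chain cycles deterministically, so starting at state 166 it returns in exactly 187 steps. Equivalently, the stationary distribution is uniform π_j = 1/187 for every state j, so by Kac's formula E[T_166] = 1/π_166 = 187.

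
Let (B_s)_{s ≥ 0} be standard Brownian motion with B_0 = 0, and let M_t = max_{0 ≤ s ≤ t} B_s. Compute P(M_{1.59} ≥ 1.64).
P(M_{1.59} ≥ 1.64) = 2·P(B_{1.59} ≥ 1.64) = 2(1 − Φ(1.64/√1.59)) ≈ 0.1934

By the reflection principle for Brownian motion, P(M_t ≥ a) = 2 · P(B_t ≥ a) for a ≥ 0. Since B_t ~ N(0, t), P(B_t ≥ 1.64) = 1 − Φ(1.64/√t) = 1 − Φ(1.64/√1.59) = 1 − Φ(1.3006). So
  P(M_{1.59} ≥ 1.64) = 2(1 − Φ(1.3006)) ≈ 0.1934.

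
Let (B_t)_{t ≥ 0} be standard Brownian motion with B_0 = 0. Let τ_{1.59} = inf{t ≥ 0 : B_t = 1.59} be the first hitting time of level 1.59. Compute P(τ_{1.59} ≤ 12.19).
P(τ_{1.59} ≤ 12.19) = 2(1 − Φ(1.59/√12.19)) = 2(1 − Φ(0.4554)) ≈ 0.6488

By the reflection principle for standard BM, P(τ_b ≤ t) = 2 · P(B_t ≥ b). Since B_t ~ N(0, t), P(B_t ≥ 1.59) = 1 − Φ(1.59/√t) = 1 − Φ(1.59/√12.19) = 1 − Φ(0.4554) ≈ 0.32441. Doubling: P(τ_{1.59} ≤ 12.19) ≈ 2 · 0.32441 = 0.64882 ≈ 0.6488.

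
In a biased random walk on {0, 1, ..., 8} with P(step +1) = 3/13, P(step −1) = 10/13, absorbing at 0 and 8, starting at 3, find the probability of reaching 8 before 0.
P(hit 8 before 0) = (1 − (10/3)^3) / (1 − (10/3)^8) = 33777/14284777

Let u_k denote P(reach 8 before 0 | start at k). Boundary: u_0 = 0, u_8 = 1. Recurrence: u_k = 3/13·u_{k+1} + 10/13·u_{k-1} for 1 ≤ k ≤ 7. Try u_k = A + B·r^k with r = q/p = (10/13)/(3/13) = 10/3. Substitution satisfies the recurrence; boundary conditions give:
  u_k = (1 − r^k) / (1 − r^N) = (1 − (10/3)^3) / (1 − (10/3)^8) = 33777/14284777.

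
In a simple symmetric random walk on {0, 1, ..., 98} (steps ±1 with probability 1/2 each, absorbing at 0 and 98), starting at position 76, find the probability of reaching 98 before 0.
P(hit 98 before 0) = 76/98 = 38/49

Let u_k = P(hit 98 before 0 | start at k). Then u_0 = 0, u_98 = 1, and u_k = u_{k-1}/2 + u_{k+1}/2 for 1 ≤ k ≤ 97. This harmonic recurrence is solved by u_k = k/98, giving u_76 = 76/98 = 38/49.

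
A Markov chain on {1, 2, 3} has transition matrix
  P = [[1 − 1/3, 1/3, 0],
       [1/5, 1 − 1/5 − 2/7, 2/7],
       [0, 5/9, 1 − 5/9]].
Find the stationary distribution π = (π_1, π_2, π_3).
π = (21/74, 35/74, 9/37)

This is a birth-death chain on three states, which satisfies detailed balance: π_1 · P_{12} = π_2 · P_{21} and π_2 · P_{23} = π_3 · P_{32}.
From π_1 · 1/3 = π_2 · 1/5: π_2/π_1 = (1/3)/(1/5) = 5/3.
From π_2 · 2/7 = π_3 · 5/9: π_3/π_2 = (2/7)/(5/9) = 18/35.
Take π_1 proportional to 1; then unnormalized π = (1, 5/3, 6/7). Normalize by dividing by the sum 74/21:
  π = (21/74, 35/74, 9/37).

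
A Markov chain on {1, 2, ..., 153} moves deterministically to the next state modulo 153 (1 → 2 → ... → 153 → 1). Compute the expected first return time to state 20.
E[T_20 | X_0 = 20] = 153

The chain cycles deterministically, so starting at state 20 it returns in exactly 153 steps. Equivalently, the stationary distribution is uniform π_j = 1/153 for every state j, so by Kac's formula E[T_20] = 1/π_20 = 153.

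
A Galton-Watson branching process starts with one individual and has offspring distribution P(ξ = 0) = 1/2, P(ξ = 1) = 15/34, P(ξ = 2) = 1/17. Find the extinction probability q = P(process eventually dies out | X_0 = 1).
q = 1

Mean offspring μ = 0·1/2 + 1·15/34 + 2·1/17 = 19/34 ≤ 1. For μ ≤ 1 with offspring not concentrated at 1, the Galton-Watson process goes extinct almost surely, so q = 1.
(Algebraic check: The pgf is f(s) = 1/2 + 15/34·s + 1/17·s². The extinction probability q is the smallest fixed point of f in [0, 1]. Setting s = f(s):
  1/17·s² + (15/34 − 1)·s + 1/2 = 0
  1/17·s² − (1/2 + 1/17)·s + 1/2 = 0
which factors as (s − 1)·(1/17·s − 1/2) = 0, giving roots s = 1 and s = (1/2)/(1/17) = 17/2. Since 17/2 ≥ 1, the smallest root in [0, 1] is s = 1.)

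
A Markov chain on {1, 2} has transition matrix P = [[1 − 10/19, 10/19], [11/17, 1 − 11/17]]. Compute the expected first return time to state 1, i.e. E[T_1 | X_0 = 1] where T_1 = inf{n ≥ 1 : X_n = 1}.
E[T_1 | X_0 = 1] = 1/π_1 = 379/209

For an irreducible recurrent Markov chain with stationary distribution π, E[T_i | X_0 = i] = 1/π_i (Kac's formula). Here π_1 = (11/17)/(10/19 + 11/17) = (11/17)/(379/323) = 209/379, so E[T_1 | X_0 = 1] = 1/π_1 = (10/19 + 11/17)/(11/17) = (379/323)/(11/17) = 379/209.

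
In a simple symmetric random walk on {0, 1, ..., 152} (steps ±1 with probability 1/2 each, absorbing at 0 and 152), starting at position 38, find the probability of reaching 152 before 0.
P(hit 152 before 0) = 38/152 = 1/4

Let u_k = P(hit 152 before 0 | start at k). Then u_0 = 0, u_152 = 1, and u_k = u_{k-1}/2 + u_{k+1}/2 for 1 ≤ k ≤ 151. This harmonic recurrence is solved by u_k = k/152, giving u_38 = 38/152 = 1/4.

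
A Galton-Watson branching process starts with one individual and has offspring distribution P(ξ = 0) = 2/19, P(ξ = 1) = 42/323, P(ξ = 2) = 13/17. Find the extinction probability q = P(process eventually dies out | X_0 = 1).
q = 34/247

The pgf is f(s) = 2/19 + 42/323·s + 13/17·s². The extinction probability q is the smallest fixed point of f in [0, 1]. Setting s = f(s):
  13/17·s² + (42/323 − 1)·s + 2/19 = 0
  13/17·s² − (2/19 + 13/17)·s + 2/19 = 0
which factors as (s − 1)·(13/17·s − 2/19) = 0, giving roots s = 1 and s = (2/19)/(13/17) = 34/247.
Mean offspring μ = 42/323 + 2·13/17 = 536/323 > 1 (supercritical), so q < 1. The extinction probability is the smaller root: q = (2/19)/(13/17) = 34/247.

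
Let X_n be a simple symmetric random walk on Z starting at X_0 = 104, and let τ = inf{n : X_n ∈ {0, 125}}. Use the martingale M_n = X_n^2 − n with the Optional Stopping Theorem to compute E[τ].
E[τ] = 2184

M_n = X_n^2 − n is a martingale (since E[X_{n+1}^2 | F_n] = X_n^2 + 1). By OST (τ has finite mean in a bounded region), E[M_τ] = E[M_0] = X_0^2 − 0 = 104^2 = 10816. Also E[M_τ] = E[X_τ^2] − E[τ]. The walk exits at 0 or 125, with P(hit 125 first) = 104/125, so E[X_τ^2] = 125^2 · 104/125 + 0 = 13000. Thus E[τ] = E[X_τ^2] − E[M_τ] = 13000 − 10816 = 2184 = 104(125 − 104) = 2184.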